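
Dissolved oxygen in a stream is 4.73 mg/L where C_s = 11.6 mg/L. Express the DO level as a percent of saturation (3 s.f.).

% saturation = C/C_s × 100 = 4.73/11.6 × 100 = 40.8 %.

40.8 % saturation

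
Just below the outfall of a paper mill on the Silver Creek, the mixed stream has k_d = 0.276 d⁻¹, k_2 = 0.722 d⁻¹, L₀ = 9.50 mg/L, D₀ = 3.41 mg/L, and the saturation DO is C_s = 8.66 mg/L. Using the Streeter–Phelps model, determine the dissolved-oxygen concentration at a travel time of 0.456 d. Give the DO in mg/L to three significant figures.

DO ≈ 5.25 mg/L

k_d L₀/(k_2−k_d) = 0.276×9.50/(0.722−0.276) = 2.622/0.4460 = 5.879 mg/L.
e^(−k_d t) = e^(−0.276×0.4560) = 0.8817; e^(−k_2 t) = e^(−0.722×0.4560) = 0.7195.
D = 5.879 × (0.8817 − 0.7195) + 3.41 × 0.7195 = 0.9539 + 2.453 = 3.407 mg/L.
DO = C_s − D = 8.66 − 3.407 = 5.253 mg/L.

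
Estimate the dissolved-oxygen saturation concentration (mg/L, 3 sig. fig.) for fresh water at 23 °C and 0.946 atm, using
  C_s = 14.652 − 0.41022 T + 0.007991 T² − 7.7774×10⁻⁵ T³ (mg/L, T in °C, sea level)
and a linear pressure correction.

At sea level: C_s = 14.652 − 0.41022×23 + 0.007991×23² − 7.7774×10⁻⁵×23³ = 8.498 mg/L.
Pressure correction: C_s' = 8.498 × 0.946 = 8.039 mg/L.

C_s ≈ 8.04 mg/L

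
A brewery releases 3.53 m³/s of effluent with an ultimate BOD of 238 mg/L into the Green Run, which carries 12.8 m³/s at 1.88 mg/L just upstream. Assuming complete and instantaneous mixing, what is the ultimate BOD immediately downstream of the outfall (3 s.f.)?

52.9 mg/L

Flow-weighted mixing: C = (Q_r C_r + Q_w C_w)/(Q_r + Q_w)
= (12.8×1.88 + 3.53×238)/(12.8 + 3.53) = 864.2/16.33 = 52.92 mg/L.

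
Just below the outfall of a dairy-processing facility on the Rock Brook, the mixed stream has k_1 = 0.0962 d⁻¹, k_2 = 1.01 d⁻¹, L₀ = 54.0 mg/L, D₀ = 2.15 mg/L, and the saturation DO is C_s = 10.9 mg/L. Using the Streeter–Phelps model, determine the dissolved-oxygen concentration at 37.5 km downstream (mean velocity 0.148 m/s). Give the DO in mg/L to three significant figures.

Travel time t = x/v = 37.5 km / (0.148 m/s) = 37500 m / 0.148 m/s = 253400 s = 2.933 d.
k_1 L₀/(k_2−k_1) = 0.0962×54.0/(1.01−0.0962) = 5.195/0.9138 = 5.685 mg/L.
e^(−k_1 t) = e^(−0.0962×2.933) = 0.7542; e^(−k_2 t) = e^(−1.01×2.933) = 0.05172.
D = 5.685 × (0.7542 − 0.05172) + 2.15 × 0.05172 = 3.993 + 0.1112 = 4.105 mg/L.
DO = C_s − D = 10.9 − 4.105 = 6.795 mg/L.

DO ≈ 6.80 mg/L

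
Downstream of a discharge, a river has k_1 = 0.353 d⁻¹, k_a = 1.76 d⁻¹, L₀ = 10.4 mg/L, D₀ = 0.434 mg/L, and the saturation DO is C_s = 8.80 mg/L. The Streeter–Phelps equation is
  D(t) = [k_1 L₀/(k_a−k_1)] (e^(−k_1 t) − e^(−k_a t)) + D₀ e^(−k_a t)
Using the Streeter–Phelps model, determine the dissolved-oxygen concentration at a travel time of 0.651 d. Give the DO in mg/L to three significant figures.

DO ≈ 7.42 mg/L

k_1 L₀/(k_a−k_1) = 0.353×10.4/(1.76−0.353) = 3.671/1.407 = 2.609 mg/L.
e^(−k_1 t) = e^(−0.353×0.6510) = 0.7947; e^(−k_a t) = e^(−1.76×0.6510) = 0.3180.
D = 2.609 × (0.7947 − 0.3180) + 0.434 × 0.3180 = 1.244 + 0.1380 = 1.382 mg/L.
DO = C_s − D = 8.80 − 1.382 = 7.418 mg/L.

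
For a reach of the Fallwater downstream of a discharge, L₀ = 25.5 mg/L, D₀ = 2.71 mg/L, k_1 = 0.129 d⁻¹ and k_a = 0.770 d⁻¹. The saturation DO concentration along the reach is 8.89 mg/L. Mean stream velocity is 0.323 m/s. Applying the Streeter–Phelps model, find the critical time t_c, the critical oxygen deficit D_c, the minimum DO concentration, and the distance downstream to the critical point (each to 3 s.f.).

t_c ≈ 1.62 d; D_c ≈ 3.47 mg/L; min DO ≈ 5.42 mg/L; x_c ≈ 45.1 km

With k_a/k_1 = 5.969 and 1 − D₀(k_a−k_1)/(k_1 L₀) = 0.4719,
t_c = ln(5.969 × 0.4719) / (0.770 − 0.129) = ln(2.817) / 0.6410 = 1.036/0.6410 = 1.616 d.
D_c = (k_1/k_a) L₀ e^(−k_1 t_c) = (0.129/0.770) × 25.5 × e^(−0.129×1.616) = 0.1675 × 25.5 × 0.8119 = 3.468 mg/L.
Minimum DO = C_s − D_c = 8.89 − 3.468 = 5.422 mg/L.
x_c = v t_c = 0.323 m/s × 1.616 d × 86400 s/d = 45090 m ≈ 45.1 km.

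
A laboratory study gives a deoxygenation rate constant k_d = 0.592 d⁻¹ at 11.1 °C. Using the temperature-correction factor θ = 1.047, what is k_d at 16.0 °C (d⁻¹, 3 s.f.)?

k_d ≈ 0.741 d⁻¹

k_d(T₂) = k_d(T₁) · θ^(T₂−T₁) = 0.592 × 1.047^(16.0−11.1)
= 0.592 × 1.047^4.90 = 0.592 × 1.252 = 0.7414 d⁻¹.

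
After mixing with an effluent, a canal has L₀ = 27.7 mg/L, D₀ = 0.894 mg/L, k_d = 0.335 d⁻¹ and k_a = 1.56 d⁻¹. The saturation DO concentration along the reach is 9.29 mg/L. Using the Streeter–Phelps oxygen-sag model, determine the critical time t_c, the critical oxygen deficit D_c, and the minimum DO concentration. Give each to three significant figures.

With k_a/k_d = 4.657 and 1 − D₀(k_a−k_d)/(k_d L₀) = 0.8820,
t_c = ln(4.657 × 0.8820) / (1.56 − 0.335) = ln(4.107) / 1.225 = 1.413/1.225 = 1.153 d.
D_c = (k_d/k_a) L₀ e^(−k_d t_c) = (0.335/1.56) × 27.7 × e^(−0.335×1.153) = 0.2147 × 27.7 × 0.6795 = 4.042 mg/L.
Minimum DO = C_s − D_c = 9.29 − 4.042 = 5.248 mg/L.

t_c ≈ 1.15 d; D_c ≈ 4.04 mg/L; min DO ≈ 5.25 mg/L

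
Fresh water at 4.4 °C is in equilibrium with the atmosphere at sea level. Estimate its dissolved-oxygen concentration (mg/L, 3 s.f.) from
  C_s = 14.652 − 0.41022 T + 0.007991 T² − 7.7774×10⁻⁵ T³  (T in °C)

C_s = 14.652 − 0.41022×4.4 + 0.007991×4.4² − 7.7774×10⁻⁵×4.4³ = 13.00 mg/L.

C_s ≈ 13.0 mg/L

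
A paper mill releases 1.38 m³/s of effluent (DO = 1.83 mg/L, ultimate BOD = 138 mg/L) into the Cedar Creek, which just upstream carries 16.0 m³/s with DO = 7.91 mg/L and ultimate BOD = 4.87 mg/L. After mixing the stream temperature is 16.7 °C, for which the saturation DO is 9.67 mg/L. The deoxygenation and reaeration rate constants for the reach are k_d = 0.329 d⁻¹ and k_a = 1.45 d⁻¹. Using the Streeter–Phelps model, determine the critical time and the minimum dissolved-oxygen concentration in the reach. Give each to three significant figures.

Mixed DO = (16.0×7.91 + 1.38×1.83)/(16.0+1.38) = 129.1/17.38 = 7.427 mg/L.
Mixed L₀ = (16.0×4.87 + 1.38×138)/(17.38) = 268.4/17.38 = 15.44 mg/L.
Initial deficit D₀ = C_s − DO₀ = 9.67 − 7.427 = 2.243 mg/L.
t_c = (1/1.121) ln[(1.45/0.329)(1 − 2.243×1.121/(0.329×15.44))] = 0.8921 × ln(2.226) = 0.7139 d.
D_c = (0.329/1.45) × 15.44 × e^(−0.329×0.7139) = 0.2269 × 15.44 × 0.7907 = 2.770 mg/L.
Minimum DO = 9.67 − 2.770 = 6.900 mg/L.

t_c ≈ 0.714 d; minimum DO ≈ 6.90 mg/L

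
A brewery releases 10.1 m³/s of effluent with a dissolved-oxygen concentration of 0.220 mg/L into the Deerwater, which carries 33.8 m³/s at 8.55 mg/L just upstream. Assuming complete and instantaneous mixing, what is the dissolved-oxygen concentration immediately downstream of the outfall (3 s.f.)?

6.63 mg/L

Flow-weighted mixing: C = (Q_r C_r + Q_w C_w)/(Q_r + Q_w)
= (33.8×8.55 + 10.1×0.220)/(33.8 + 10.1) = 291.2/43.90 = 6.634 mg/L.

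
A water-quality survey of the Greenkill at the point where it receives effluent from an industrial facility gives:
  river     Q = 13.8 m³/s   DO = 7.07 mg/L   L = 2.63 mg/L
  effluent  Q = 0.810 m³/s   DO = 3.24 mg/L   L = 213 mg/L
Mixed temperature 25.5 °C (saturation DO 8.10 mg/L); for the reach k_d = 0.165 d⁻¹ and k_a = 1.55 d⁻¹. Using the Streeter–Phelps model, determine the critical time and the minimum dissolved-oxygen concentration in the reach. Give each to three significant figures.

Mixed DO = (13.8×7.07 + 0.810×3.24)/(13.8+0.810) = 100.2/14.61 = 6.858 mg/L.
Mixed L₀ = (13.8×2.63 + 0.810×213)/(14.61) = 208.8/14.61 = 14.29 mg/L.
Initial deficit D₀ = C_s − DO₀ = 8.10 − 6.858 = 1.242 mg/L.
t_c = (1/1.385) ln[(1.55/0.165)(1 − 1.242×1.385/(0.165×14.29))] = 0.7220 × ln(2.540) = 0.6731 d.
D_c = (0.165/1.55) × 14.29 × e^(−0.165×0.6731) = 0.1065 × 14.29 × 0.8949 = 1.362 mg/L.
Minimum DO = 8.10 − 1.362 = 6.738 mg/L.

t_c ≈ 0.673 d; minimum DO ≈ 6.74 mg/L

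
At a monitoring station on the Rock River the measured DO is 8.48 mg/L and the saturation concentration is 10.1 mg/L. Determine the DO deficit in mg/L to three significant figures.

D ≈ 1.62 mg/L

D = C_s − C = 10.1 − 8.48 = 1.62 mg/L.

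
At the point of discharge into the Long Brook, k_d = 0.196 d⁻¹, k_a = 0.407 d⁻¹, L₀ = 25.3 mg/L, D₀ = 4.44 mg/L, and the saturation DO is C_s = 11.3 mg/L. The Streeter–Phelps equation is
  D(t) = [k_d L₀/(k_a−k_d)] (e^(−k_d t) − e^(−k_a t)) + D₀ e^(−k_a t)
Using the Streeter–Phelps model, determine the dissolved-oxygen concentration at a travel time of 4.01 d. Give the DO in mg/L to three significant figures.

DO ≈ 4.32 mg/L

k_d L₀/(k_a−k_d) = 0.196×25.3/(0.407−0.196) = 4.959/0.2110 = 23.50 mg/L.
e^(−k_d t) = e^(−0.196×4.010) = 0.4557; e^(−k_a t) = e^(−0.407×4.010) = 0.1955.
D = 23.50 × (0.4557 − 0.1955) + 4.44 × 0.1955 = 6.114 + 0.8681 = 6.982 mg/L.
DO = C_s − D = 11.3 − 6.982 = 4.318 mg/L.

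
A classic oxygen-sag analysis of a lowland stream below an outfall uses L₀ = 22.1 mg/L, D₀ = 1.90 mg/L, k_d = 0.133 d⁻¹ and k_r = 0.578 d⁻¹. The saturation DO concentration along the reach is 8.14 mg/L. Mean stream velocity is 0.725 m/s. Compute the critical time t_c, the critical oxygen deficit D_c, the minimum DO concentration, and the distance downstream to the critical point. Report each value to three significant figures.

t_c = [1/(k_r−k_d)] ln[(k_r/k_d)(1 − D₀(k_r−k_d)/(k_d L₀))]
= [1/(0.578−0.133)] ln[(0.578/0.133)(1 − 1.90×0.4450/(0.133×22.1))]
= (1/0.4450) ln[4.346 × 0.7123] = 2.247 × ln(3.096) = 2.247 × 1.130 = 2.539 d.
L(t_c) = L₀ e^(−k_d t_c) = 22.1 × 0.7134 = 15.77 mg/L, and at the critical point k_r D_c = k_d L, so D_c = (0.133/0.578) × 15.77 = 3.628 mg/L.
Minimum DO = C_s − D_c = 8.14 − 3.628 = 4.512 mg/L.
x_c = v t_c = 0.725 m/s × 2.539 d × 86400 s/d = 159100 m ≈ 159 km.

t_c ≈ 2.54 d; D_c ≈ 3.63 mg/L; min DO ≈ 4.51 mg/L; x_c ≈ 159 km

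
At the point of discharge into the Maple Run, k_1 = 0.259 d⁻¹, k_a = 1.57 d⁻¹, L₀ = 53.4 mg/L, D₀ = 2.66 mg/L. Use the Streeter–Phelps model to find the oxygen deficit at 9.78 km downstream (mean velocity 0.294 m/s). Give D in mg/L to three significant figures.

D ≈ 5.24 mg/L

Travel time t = x/v = 9.78 km / (0.294 m/s) = 9780 m / 0.294 m/s = 33270 s = 0.3850 d.
k_1 L₀/(k_a−k_1) = 0.259×53.4/(1.57−0.259) = 13.83/1.311 = 10.55 mg/L.
e^(−k_1 t) = e^(−0.259×0.3850) = 0.9051; e^(−k_a t) = e^(−1.57×0.3850) = 0.5464.
D = 10.55 × (0.9051 − 0.5464) + 2.66 × 0.5464 = 3.784 + 1.453 = 5.238 mg/L.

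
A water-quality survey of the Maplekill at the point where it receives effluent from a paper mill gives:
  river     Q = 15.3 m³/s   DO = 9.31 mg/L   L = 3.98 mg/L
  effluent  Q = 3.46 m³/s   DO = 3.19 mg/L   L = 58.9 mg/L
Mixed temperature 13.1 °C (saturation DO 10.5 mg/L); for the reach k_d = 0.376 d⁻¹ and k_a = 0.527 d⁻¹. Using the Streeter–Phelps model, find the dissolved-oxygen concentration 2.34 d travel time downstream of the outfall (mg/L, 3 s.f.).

DO ≈ 5.49 mg/L

Mixed DO = (15.3×9.31 + 3.46×3.19)/(15.3+3.46) = 153.5/18.76 = 8.181 mg/L.
Mixed L₀ = (15.3×3.98 + 3.46×58.9)/(18.76) = 264.7/18.76 = 14.11 mg/L.
Initial deficit D₀ = C_s − DO₀ = 10.5 − 8.181 = 2.319 mg/L.
D(2.34) = [0.376×14.11/(0.527−0.376)](e^(−0.376×2.34) − e^(−0.527×2.34)) + 2.319 e^(−0.527×2.34)
= 35.13 × (0.4148 − 0.2914) + 2.319 × 0.2914 = 5.014 mg/L.
DO = 10.5 − 5.014 = 5.486 mg/L.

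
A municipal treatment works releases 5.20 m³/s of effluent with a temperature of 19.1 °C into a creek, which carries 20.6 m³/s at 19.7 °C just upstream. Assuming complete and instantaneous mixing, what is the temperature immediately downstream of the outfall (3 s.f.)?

Flow-weighted mixing: C = (Q_r C_r + Q_w C_w)/(Q_r + Q_w)
= (20.6×19.7 + 5.20×19.1)/(20.6 + 5.20) = 505.1/25.80 = 19.58 °C.

19.6 °C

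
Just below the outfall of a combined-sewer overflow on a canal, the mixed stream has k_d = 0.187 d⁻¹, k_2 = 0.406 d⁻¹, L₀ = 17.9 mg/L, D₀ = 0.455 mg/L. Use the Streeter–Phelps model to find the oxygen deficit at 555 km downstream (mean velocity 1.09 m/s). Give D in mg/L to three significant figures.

Travel time t = x/v = 555 km / (1.09 m/s) = 555000 m / 1.09 m/s = 509200 s = 5.893 d.
k_d L₀/(k_2−k_d) = 0.187×17.9/(0.406−0.187) = 3.347/0.2190 = 15.28 mg/L.
e^(−k_d t) = e^(−0.187×5.893) = 0.3322; e^(−k_2 t) = e^(−0.406×5.893) = 0.09139.
D = 15.28 × (0.3322 − 0.09139) + 0.455 × 0.09139 = 3.681 + 0.04158 = 3.722 mg/L.

D ≈ 3.72 mg/L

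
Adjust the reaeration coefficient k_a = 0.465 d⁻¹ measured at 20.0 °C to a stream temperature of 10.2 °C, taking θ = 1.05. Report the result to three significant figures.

k_a(T₂) = k_a(T₁) · θ^(T₂−T₁) = 0.465 × 1.05^(10.2−20.0)
= 0.465 × 1.05^-9.80 = 0.465 × 0.6199 = 0.2883 d⁻¹.

k_a ≈ 0.288 d⁻¹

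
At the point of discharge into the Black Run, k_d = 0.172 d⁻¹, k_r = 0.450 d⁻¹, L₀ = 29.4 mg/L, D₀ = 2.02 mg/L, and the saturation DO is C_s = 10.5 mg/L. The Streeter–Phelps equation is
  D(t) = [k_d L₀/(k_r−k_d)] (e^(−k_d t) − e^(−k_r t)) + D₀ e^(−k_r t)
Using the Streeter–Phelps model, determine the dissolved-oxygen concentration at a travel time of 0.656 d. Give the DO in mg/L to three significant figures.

k_d L₀/(k_r−k_d) = 0.172×29.4/(0.450−0.172) = 5.057/0.2780 = 18.19 mg/L.
e^(−k_d t) = e^(−0.172×0.6560) = 0.8933; e^(−k_r t) = e^(−0.450×0.6560) = 0.7444.
D = 18.19 × (0.8933 − 0.7444) + 2.02 × 0.7444 = 2.709 + 1.504 = 4.212 mg/L.
DO = C_s − D = 10.5 − 4.212 = 6.288 mg/L.

DO ≈ 6.29 mg/L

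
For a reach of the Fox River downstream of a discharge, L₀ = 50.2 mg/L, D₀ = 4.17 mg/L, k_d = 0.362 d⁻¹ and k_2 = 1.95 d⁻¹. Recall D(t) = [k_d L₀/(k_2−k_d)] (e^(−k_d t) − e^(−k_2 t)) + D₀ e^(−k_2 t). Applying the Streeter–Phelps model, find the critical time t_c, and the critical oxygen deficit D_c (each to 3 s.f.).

t_c ≈ 0.775 d; D_c ≈ 7.04 mg/L

With k_2/k_d = 5.387 and 1 − D₀(k_2−k_d)/(k_d L₀) = 0.6356,
t_c = ln(5.387 × 0.6356) / (1.95 − 0.362) = ln(3.424) / 1.588 = 1.231/1.588 = 0.7750 d.
L(t_c) = L₀ e^(−k_d t_c) = 50.2 × 0.7554 = 37.92 mg/L, and at the critical point k_2 D_c = k_d L, so D_c = (0.362/1.95) × 37.92 = 7.039 mg/L.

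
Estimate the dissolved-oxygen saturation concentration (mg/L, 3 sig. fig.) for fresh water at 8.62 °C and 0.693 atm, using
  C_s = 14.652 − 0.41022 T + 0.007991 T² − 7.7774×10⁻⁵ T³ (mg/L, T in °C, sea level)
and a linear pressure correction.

C_s ≈ 8.08 mg/L

At sea level: C_s = 14.652 − 0.41022×8.62 + 0.007991×8.62² − 7.7774×10⁻⁵×8.62³ = 11.66 mg/L.
Pressure correction: C_s' = 11.66 × 0.693 = 8.080 mg/L.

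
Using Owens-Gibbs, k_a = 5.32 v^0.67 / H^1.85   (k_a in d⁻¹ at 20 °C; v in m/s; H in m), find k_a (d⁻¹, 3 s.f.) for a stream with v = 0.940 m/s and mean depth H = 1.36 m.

k_a = 5.32 × 0.940^0.67 / 1.36^1.85 = 5.32 × 0.9594 / 1.766 = 2.890 d⁻¹.

k_a ≈ 2.89 d⁻¹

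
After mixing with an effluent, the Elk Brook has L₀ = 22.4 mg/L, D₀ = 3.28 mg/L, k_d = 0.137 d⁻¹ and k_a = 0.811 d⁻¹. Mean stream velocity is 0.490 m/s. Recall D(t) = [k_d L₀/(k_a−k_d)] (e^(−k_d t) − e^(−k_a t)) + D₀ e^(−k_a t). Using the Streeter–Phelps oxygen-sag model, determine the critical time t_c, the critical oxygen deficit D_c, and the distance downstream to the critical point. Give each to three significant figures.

t_c = [1/(k_a−k_d)] ln[(k_a/k_d)(1 − D₀(k_a−k_d)/(k_d L₀))]
= [1/(0.811−0.137)] ln[(0.811/0.137)(1 − 3.28×0.6740/(0.137×22.4))]
= (1/0.6740) ln[5.920 × 0.2796] = 1.484 × ln(1.655) = 1.484 × 0.5039 = 0.7477 d.
D_c = (k_d/k_a) L₀ e^(−k_d t_c) = (0.137/0.811) × 22.4 × e^(−0.137×0.7477) = 0.1689 × 22.4 × 0.9026 = 3.416 mg/L.
x_c = v t_c = 0.490 m/s × 0.7477 d × 86400 s/d = 31650 m ≈ 31.7 km.

t_c ≈ 0.748 d; D_c ≈ 3.42 mg/L; x_c ≈ 31.7 km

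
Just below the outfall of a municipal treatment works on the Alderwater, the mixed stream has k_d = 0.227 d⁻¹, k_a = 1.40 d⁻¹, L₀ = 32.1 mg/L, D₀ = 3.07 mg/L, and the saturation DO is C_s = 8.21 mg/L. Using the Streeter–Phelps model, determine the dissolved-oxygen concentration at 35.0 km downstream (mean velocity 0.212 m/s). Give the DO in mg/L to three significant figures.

Travel time t = x/v = 35.0 km / (0.212 m/s) = 35000 m / 0.212 m/s = 165100 s = 1.911 d.
k_d L₀/(k_a−k_d) = 0.227×32.1/(1.40−0.227) = 7.287/1.173 = 6.212 mg/L.
e^(−k_d t) = e^(−0.227×1.911) = 0.6481; e^(−k_a t) = e^(−1.40×1.911) = 0.06890.
D = 6.212 × (0.6481 − 0.06890) + 3.07 × 0.06890 = 3.598 + 0.2115 = 3.809 mg/L.
DO = C_s − D = 8.21 − 3.809 = 4.401 mg/L.

DO ≈ 4.40 mg/L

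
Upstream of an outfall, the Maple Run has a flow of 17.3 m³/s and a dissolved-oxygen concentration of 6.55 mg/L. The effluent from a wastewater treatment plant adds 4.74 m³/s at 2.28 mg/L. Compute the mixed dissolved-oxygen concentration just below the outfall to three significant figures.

Flow-weighted mixing: C = (Q_r C_r + Q_w C_w)/(Q_r + Q_w)
= (17.3×6.55 + 4.74×2.28)/(17.3 + 4.74) = 124.1/22.04 = 5.632 mg/L.

5.63 mg/L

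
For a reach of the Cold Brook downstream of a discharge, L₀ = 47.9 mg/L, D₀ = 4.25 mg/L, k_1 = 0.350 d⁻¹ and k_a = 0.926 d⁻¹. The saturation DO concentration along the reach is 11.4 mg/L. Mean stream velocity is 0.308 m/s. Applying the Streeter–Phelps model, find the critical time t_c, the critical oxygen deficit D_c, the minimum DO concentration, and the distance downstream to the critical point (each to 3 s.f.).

t_c ≈ 1.42 d; D_c ≈ 11.0 mg/L; min DO ≈ 0.367 mg/L; x_c ≈ 37.7 km

At the critical point dD/dt = 0, so k_1 L₀ e^(−k_1 t) = k_a D. Substituting D(t) from the Streeter–Phelps equation and solving for t gives
t_c = ln[(k_a/k_1)(1 − D₀(k_a−k_1)/(k_1 L₀))] / (k_a−k_1).
Here k_a−k_1 = 0.5760 d⁻¹ and 1 − D₀(k_a−k_1)/(k_1 L₀) = 1 − 4.25×0.5760/(0.350×47.9) = 0.8540, so
t_c = ln(2.646 × 0.8540) / 0.5760 = 0.8151 / 0.5760 = 1.415 d.
L(t_c) = L₀ e^(−k_1 t_c) = 47.9 × 0.6094 = 29.19 mg/L, and at the critical point k_a D_c = k_1 L, so D_c = (0.350/0.926) × 29.19 = 11.03 mg/L.
Minimum DO = C_s − D_c = 11.4 − 11.03 = 0.3670 mg/L.
x_c = v t_c = 0.308 m/s × 1.415 d × 86400 s/d = 37660 m ≈ 37.7 km.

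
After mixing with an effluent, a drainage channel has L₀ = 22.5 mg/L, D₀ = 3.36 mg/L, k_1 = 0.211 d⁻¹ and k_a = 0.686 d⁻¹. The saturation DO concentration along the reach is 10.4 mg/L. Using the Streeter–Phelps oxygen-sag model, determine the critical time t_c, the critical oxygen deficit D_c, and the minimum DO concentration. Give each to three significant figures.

t_c = [1/(k_a−k_1)] ln[(k_a/k_1)(1 − D₀(k_a−k_1)/(k_1 L₀))]
= [1/(0.686−0.211)] ln[(0.686/0.211)(1 − 3.36×0.4750/(0.211×22.5))]
= (1/0.4750) ln[3.251 × 0.6638] = 2.105 × ln(2.158) = 2.105 × 0.7693 = 1.620 d.
L(t_c) = L₀ e^(−k_1 t_c) = 22.5 × 0.7105 = 15.99 mg/L, and at the critical point k_a D_c = k_1 L, so D_c = (0.211/0.686) × 15.99 = 4.917 mg/L.
Minimum DO = C_s − D_c = 10.4 − 4.917 = 5.483 mg/L.

t_c ≈ 1.62 d; D_c ≈ 4.92 mg/L; min DO ≈ 5.48 mg/L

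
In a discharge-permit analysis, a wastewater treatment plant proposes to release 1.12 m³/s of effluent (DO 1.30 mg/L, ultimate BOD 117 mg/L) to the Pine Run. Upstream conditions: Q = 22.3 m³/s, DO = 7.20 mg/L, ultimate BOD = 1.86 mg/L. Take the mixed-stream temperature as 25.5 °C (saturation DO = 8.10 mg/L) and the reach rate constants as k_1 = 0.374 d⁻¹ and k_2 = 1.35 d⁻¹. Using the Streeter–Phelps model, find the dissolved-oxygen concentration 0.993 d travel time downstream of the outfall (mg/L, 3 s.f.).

Mixed DO = (22.3×7.20 + 1.12×1.30)/(22.3+1.12) = 162.0/23.42 = 6.918 mg/L.
Mixed L₀ = (22.3×1.86 + 1.12×117)/(23.42) = 172.5/23.42 = 7.366 mg/L.
Initial deficit D₀ = C_s − DO₀ = 8.10 − 6.918 = 1.182 mg/L.
D(0.993) = [0.374×7.366/(1.35−0.374)](e^(−0.374×0.993) − e^(−1.35×0.993)) + 1.182 e^(−1.35×0.993)
= 2.823 × (0.6898 − 0.2617) + 1.182 × 0.2617 = 1.518 mg/L.
DO = 8.10 − 1.518 = 6.582 mg/L.

DO ≈ 6.58 mg/L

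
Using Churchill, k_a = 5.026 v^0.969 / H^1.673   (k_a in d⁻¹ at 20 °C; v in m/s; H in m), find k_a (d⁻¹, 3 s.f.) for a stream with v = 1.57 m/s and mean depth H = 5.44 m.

k_a ≈ 0.458 d⁻¹

k_a = 5.026 × 1.57^0.969 / 5.44^1.673 = 5.026 × 1.548 / 17.01 = 0.4575 d⁻¹.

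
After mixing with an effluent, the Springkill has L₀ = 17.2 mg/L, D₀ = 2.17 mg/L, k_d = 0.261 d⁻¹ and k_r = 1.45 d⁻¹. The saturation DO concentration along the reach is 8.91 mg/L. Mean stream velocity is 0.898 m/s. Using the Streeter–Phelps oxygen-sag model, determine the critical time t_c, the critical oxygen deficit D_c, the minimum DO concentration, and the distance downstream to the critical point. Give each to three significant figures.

At the critical point dD/dt = 0, so k_d L₀ e^(−k_d t) = k_r D. Substituting D(t) from the Streeter–Phelps equation and solving for t gives
t_c = ln[(k_r/k_d)(1 − D₀(k_r−k_d)/(k_d L₀))] / (k_r−k_d).
Here k_r−k_d = 1.189 d⁻¹ and 1 − D₀(k_r−k_d)/(k_d L₀) = 1 − 2.17×1.189/(0.261×17.2) = 0.4253, so
t_c = ln(5.556 × 0.4253) / 1.189 = 0.8597 / 1.189 = 0.7231 d.
L(t_c) = L₀ e^(−k_d t_c) = 17.2 × 0.8280 = 14.24 mg/L, and at the critical point k_r D_c = k_d L, so D_c = (0.261/1.45) × 14.24 = 2.564 mg/L.
Minimum DO = C_s − D_c = 8.91 − 2.564 = 6.346 mg/L.
x_c = v t_c = 0.898 m/s × 0.7231 d × 86400 s/d = 56100 m ≈ 56.1 km.

t_c ≈ 0.723 d; D_c ≈ 2.56 mg/L; min DO ≈ 6.35 mg/L; x_c ≈ 56.1 km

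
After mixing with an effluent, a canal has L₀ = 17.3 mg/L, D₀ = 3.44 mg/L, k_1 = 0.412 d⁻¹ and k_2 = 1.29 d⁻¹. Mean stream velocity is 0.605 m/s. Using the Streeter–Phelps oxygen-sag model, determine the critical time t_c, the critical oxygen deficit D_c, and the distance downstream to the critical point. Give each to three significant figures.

t_c = [1/(k_2−k_1)] ln[(k_2/k_1)(1 − D₀(k_2−k_1)/(k_1 L₀))]
= [1/(1.29−0.412)] ln[(1.29/0.412)(1 − 3.44×0.8780/(0.412×17.3))]
= (1/0.8780) ln[3.131 × 0.5763] = 1.139 × ln(1.804) = 1.139 × 0.5902 = 0.6722 d.
D_c = (k_1/k_2) L₀ e^(−k_1 t_c) = (0.412/1.29) × 17.3 × e^(−0.412×0.6722) = 0.3194 × 17.3 × 0.7581 = 4.189 mg/L.
x_c = v t_c = 0.605 m/s × 0.6722 d × 86400 s/d = 35140 m ≈ 35.1 km.

t_c ≈ 0.672 d; D_c ≈ 4.19 mg/L; x_c ≈ 35.1 km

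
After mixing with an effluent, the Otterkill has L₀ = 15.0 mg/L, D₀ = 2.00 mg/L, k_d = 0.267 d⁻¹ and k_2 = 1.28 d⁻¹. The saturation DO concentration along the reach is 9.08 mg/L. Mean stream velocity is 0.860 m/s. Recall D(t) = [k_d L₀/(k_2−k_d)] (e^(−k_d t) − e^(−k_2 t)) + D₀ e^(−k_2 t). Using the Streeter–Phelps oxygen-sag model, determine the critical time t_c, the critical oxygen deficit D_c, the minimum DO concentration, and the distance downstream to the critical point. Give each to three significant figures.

With k_2/k_d = 4.794 and 1 − D₀(k_2−k_d)/(k_d L₀) = 0.4941,
t_c = ln(4.794 × 0.4941) / (1.28 − 0.267) = ln(2.369) / 1.013 = 0.8624/1.013 = 0.8513 d.
L(t_c) = L₀ e^(−k_d t_c) = 15.0 × 0.7967 = 11.95 mg/L, and at the critical point k_2 D_c = k_d L, so D_c = (0.267/1.28) × 11.95 = 2.493 mg/L.
Minimum DO = C_s − D_c = 9.08 − 2.493 = 6.587 mg/L.
x_c = v t_c = 0.860 m/s × 0.8513 d × 86400 s/d = 63260 m ≈ 63.3 km.

t_c ≈ 0.851 d; D_c ≈ 2.49 mg/L; min DO ≈ 6.59 mg/L; x_c ≈ 63.3 km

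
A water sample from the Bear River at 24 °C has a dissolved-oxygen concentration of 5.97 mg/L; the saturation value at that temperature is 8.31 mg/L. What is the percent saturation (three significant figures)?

% saturation = C/C_s × 100 = 5.97/8.31 × 100 = 71.8 %.

71.8 % saturation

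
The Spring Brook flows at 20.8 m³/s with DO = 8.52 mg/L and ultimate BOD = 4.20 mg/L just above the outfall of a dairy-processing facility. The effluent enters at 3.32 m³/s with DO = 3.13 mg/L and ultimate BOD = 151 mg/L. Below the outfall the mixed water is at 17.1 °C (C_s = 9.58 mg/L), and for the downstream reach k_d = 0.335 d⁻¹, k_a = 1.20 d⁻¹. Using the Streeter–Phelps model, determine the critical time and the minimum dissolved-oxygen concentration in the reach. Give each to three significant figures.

Mixed DO = (20.8×8.52 + 3.32×3.13)/(20.8+3.32) = 187.6/24.12 = 7.778 mg/L.
Mixed L₀ = (20.8×4.20 + 3.32×151)/(24.12) = 588.7/24.12 = 24.41 mg/L.
Initial deficit D₀ = C_s − DO₀ = 9.58 − 7.778 = 1.802 mg/L.
t_c = (1/0.8650) ln[(1.20/0.335)(1 − 1.802×0.8650/(0.335×24.41))] = 1.156 × ln(2.899) = 1.231 d.
D_c = (0.335/1.20) × 24.41 × e^(−0.335×1.231) = 0.2792 × 24.41 × 0.6622 = 4.512 mg/L.
Minimum DO = 9.58 − 4.512 = 5.068 mg/L.

t_c ≈ 1.23 d; minimum DO ≈ 5.07 mg/L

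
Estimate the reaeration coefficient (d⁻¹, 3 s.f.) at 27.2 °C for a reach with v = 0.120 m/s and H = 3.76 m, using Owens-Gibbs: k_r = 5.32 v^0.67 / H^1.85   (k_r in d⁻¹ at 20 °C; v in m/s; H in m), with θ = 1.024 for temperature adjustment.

k_r(20) = 5.32 × 0.120^0.67 / 3.76^1.85 = 5.32 × 0.2416 / 11.59 = 0.1109 d⁻¹.
k_r(27.2) = 0.1109 × 1.024^(27.2−20) = 0.1109 × 1.186 = 0.1315 d⁻¹.

k_r ≈ 0.132 d⁻¹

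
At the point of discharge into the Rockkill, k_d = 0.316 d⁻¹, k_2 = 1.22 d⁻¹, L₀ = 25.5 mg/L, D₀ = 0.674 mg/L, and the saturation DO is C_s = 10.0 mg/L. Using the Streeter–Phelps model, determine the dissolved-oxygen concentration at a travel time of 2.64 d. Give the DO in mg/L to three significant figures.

k_d L₀/(k_2−k_d) = 0.316×25.5/(1.22−0.316) = 8.058/0.9040 = 8.914 mg/L.
e^(−k_d t) = e^(−0.316×2.640) = 0.4342; e^(−k_2 t) = e^(−1.22×2.640) = 0.03992.
D = 8.914 × (0.4342 − 0.03992) + 0.674 × 0.03992 = 3.515 + 0.02691 = 3.541 mg/L.
DO = C_s − D = 10.0 − 3.541 = 6.459 mg/L.

DO ≈ 6.46 mg/L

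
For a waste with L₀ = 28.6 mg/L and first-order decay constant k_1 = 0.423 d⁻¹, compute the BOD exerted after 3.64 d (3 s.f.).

y ≈ 22.5 mg/L

y_t = L₀(1 − e^(−k_1 t)) = 28.6 × (1 − e^(−0.423×3.64))
= 28.6 × (1 − 0.2144) = 28.6 × 0.7856 = 22.47 mg/L.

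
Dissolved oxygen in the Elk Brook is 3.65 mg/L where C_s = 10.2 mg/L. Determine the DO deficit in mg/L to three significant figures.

D = C_s − C = 10.2 − 3.65 = 6.55 mg/L.

D ≈ 6.55 mg/L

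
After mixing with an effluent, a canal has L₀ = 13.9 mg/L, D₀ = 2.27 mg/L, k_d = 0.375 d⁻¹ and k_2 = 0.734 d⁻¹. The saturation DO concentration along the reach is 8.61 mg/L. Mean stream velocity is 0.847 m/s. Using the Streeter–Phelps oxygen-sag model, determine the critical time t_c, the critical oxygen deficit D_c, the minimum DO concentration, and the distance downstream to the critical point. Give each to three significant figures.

t_c ≈ 1.40 d; D_c ≈ 4.21 mg/L; min DO ≈ 4.40 mg/L; x_c ≈ 102 km

With k_2/k_d = 1.957 and 1 − D₀(k_2−k_d)/(k_d L₀) = 0.8437,
t_c = ln(1.957 × 0.8437) / (0.734 − 0.375) = ln(1.651) / 0.3590 = 0.5016/0.3590 = 1.397 d.
L(t_c) = L₀ e^(−k_d t_c) = 13.9 × 0.5922 = 8.231 mg/L, and at the critical point k_2 D_c = k_d L, so D_c = (0.375/0.734) × 8.231 = 4.205 mg/L.
Minimum DO = C_s − D_c = 8.61 − 4.205 = 4.405 mg/L.
x_c = v t_c = 0.847 m/s × 1.397 d × 86400 s/d = 102200 m ≈ 102 km.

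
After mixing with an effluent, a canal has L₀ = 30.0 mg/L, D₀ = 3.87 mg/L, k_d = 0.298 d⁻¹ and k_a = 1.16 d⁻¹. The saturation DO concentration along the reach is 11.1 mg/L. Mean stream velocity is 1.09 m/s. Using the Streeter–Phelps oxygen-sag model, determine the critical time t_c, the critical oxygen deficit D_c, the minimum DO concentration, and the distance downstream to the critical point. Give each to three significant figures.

t_c ≈ 1.03 d; D_c ≈ 5.66 mg/L; min DO ≈ 5.44 mg/L; x_c ≈ 97.5 km

t_c = [1/(k_a−k_d)] ln[(k_a/k_d)(1 − D₀(k_a−k_d)/(k_d L₀))]
= [1/(1.16−0.298)] ln[(1.16/0.298)(1 − 3.87×0.8620/(0.298×30.0))]
= (1/0.8620) ln[3.893 × 0.6269] = 1.160 × ln(2.440) = 1.160 × 0.8920 = 1.035 d.
D_c = (k_d/k_a) L₀ e^(−k_d t_c) = (0.298/1.16) × 30.0 × e^(−0.298×1.035) = 0.2569 × 30.0 × 0.7346 = 5.662 mg/L.
Minimum DO = C_s − D_c = 11.1 − 5.662 = 5.438 mg/L.
x_c = v t_c = 1.09 m/s × 1.035 d × 86400 s/d = 97460 m ≈ 97.5 km.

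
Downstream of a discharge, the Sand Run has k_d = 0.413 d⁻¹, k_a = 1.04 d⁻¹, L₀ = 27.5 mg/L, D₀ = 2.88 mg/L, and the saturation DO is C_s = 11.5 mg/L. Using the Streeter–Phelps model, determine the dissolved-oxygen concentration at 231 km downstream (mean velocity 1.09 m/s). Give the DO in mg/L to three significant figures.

DO ≈ 6.11 mg/L

Travel time t = x/v = 231 km / (1.09 m/s) = 231000 m / 1.09 m/s = 211900 s = 2.453 d.
k_d L₀/(k_a−k_d) = 0.413×27.5/(1.04−0.413) = 11.36/0.6270 = 18.11 mg/L.
e^(−k_d t) = e^(−0.413×2.453) = 0.3631; e^(−k_a t) = e^(−1.04×2.453) = 0.07801.
D = 18.11 × (0.3631 − 0.07801) + 2.88 × 0.07801 = 5.165 + 0.2247 = 5.389 mg/L.
DO = C_s − D = 11.5 − 5.389 = 6.111 mg/L.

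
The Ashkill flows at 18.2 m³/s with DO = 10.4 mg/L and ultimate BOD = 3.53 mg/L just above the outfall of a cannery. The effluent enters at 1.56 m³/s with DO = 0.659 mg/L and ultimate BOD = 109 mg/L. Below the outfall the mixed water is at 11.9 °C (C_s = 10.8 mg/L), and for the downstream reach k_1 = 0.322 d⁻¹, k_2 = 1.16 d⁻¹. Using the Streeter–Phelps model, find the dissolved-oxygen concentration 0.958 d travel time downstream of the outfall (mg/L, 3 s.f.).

Mixed DO = (18.2×10.4 + 1.56×0.659)/(18.2+1.56) = 190.3/19.76 = 9.631 mg/L.
Mixed L₀ = (18.2×3.53 + 1.56×109)/(19.76) = 234.3/19.76 = 11.86 mg/L.
Initial deficit D₀ = C_s − DO₀ = 10.8 − 9.631 = 1.169 mg/L.
D(0.958) = [0.322×11.86/(1.16−0.322)](e^(−0.322×0.958) − e^(−1.16×0.958)) + 1.169 e^(−1.16×0.958)
= 4.556 × (0.7346 − 0.3291) + 1.169 × 0.3291 = 2.232 mg/L.
DO = 10.8 − 2.232 = 8.568 mg/L.

DO ≈ 8.57 mg/L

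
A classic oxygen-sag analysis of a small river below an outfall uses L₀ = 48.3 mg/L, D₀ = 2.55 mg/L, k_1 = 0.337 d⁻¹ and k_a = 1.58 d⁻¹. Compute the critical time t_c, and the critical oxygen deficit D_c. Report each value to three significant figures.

At the critical point dD/dt = 0, so k_1 L₀ e^(−k_1 t) = k_a D. Substituting D(t) from the Streeter–Phelps equation and solving for t gives
t_c = ln[(k_a/k_1)(1 − D₀(k_a−k_1)/(k_1 L₀))] / (k_a−k_1).
Here k_a−k_1 = 1.243 d⁻¹ and 1 − D₀(k_a−k_1)/(k_1 L₀) = 1 − 2.55×1.243/(0.337×48.3) = 0.8053, so
t_c = ln(4.688 × 0.8053) / 1.243 = 1.329 / 1.243 = 1.069 d.
L(t_c) = L₀ e^(−k_1 t_c) = 48.3 × 0.6975 = 33.69 mg/L, and at the critical point k_a D_c = k_1 L, so D_c = (0.337/1.58) × 33.69 = 7.186 mg/L.

t_c ≈ 1.07 d; D_c ≈ 7.19 mg/L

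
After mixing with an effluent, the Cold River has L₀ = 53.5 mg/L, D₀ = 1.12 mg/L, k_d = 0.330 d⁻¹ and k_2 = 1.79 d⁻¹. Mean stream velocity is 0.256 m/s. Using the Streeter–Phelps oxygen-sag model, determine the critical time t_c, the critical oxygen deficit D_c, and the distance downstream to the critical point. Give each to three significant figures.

With k_2/k_d = 5.424 and 1 − D₀(k_2−k_d)/(k_d L₀) = 0.9074,
t_c = ln(5.424 × 0.9074) / (1.79 − 0.330) = ln(4.922) / 1.460 = 1.594/1.460 = 1.092 d.
L(t_c) = L₀ e^(−k_d t_c) = 53.5 × 0.6975 = 37.32 mg/L, and at the critical point k_2 D_c = k_d L, so D_c = (0.330/1.79) × 37.32 = 6.880 mg/L.
x_c = v t_c = 0.256 m/s × 1.092 d × 86400 s/d = 24140 m ≈ 24.1 km.

t_c ≈ 1.09 d; D_c ≈ 6.88 mg/L; x_c ≈ 24.1 km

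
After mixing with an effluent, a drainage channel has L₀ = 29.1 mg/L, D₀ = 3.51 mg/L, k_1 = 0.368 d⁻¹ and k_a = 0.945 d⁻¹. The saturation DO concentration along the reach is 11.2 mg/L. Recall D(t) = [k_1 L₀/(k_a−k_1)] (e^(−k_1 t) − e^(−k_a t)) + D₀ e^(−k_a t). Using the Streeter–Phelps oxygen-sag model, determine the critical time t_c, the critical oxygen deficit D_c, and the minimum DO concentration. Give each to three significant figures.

t_c ≈ 1.27 d; D_c ≈ 7.10 mg/L; min DO ≈ 4.10 mg/L

At the critical point dD/dt = 0, so k_1 L₀ e^(−k_1 t) = k_a D. Substituting D(t) from the Streeter–Phelps equation and solving for t gives
t_c = ln[(k_a/k_1)(1 − D₀(k_a−k_1)/(k_1 L₀))] / (k_a−k_1).
Here k_a−k_1 = 0.5770 d⁻¹ and 1 − D₀(k_a−k_1)/(k_1 L₀) = 1 − 3.51×0.5770/(0.368×29.1) = 0.8109, so
t_c = ln(2.568 × 0.8109) / 0.5770 = 0.7335 / 0.5770 = 1.271 d.
D_c = (k_1/k_a) L₀ e^(−k_1 t_c) = (0.368/0.945) × 29.1 × e^(−0.368×1.271) = 0.3894 × 29.1 × 0.6264 = 7.098 mg/L.
Minimum DO = C_s − D_c = 11.2 − 7.098 = 4.102 mg/L.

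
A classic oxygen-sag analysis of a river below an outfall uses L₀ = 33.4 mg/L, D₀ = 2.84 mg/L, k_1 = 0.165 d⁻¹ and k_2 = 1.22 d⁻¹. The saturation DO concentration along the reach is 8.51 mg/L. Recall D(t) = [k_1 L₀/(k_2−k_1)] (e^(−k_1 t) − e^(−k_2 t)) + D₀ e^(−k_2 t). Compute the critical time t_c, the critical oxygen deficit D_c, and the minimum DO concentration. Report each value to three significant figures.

At the critical point dD/dt = 0, so k_1 L₀ e^(−k_1 t) = k_2 D. Substituting D(t) from the Streeter–Phelps equation and solving for t gives
t_c = ln[(k_2/k_1)(1 − D₀(k_2−k_1)/(k_1 L₀))] / (k_2−k_1).
Here k_2−k_1 = 1.055 d⁻¹ and 1 − D₀(k_2−k_1)/(k_1 L₀) = 1 − 2.84×1.055/(0.165×33.4) = 0.4563, so
t_c = ln(7.394 × 0.4563) / 1.055 = 1.216 / 1.055 = 1.153 d.
D_c = (k_1/k_2) L₀ e^(−k_1 t_c) = (0.165/1.22) × 33.4 × e^(−0.165×1.153) = 0.1352 × 33.4 × 0.8268 = 3.735 mg/L.
Minimum DO = C_s − D_c = 8.51 − 3.735 = 4.775 mg/L.

t_c ≈ 1.15 d; D_c ≈ 3.73 mg/L; min DO ≈ 4.78 mg/L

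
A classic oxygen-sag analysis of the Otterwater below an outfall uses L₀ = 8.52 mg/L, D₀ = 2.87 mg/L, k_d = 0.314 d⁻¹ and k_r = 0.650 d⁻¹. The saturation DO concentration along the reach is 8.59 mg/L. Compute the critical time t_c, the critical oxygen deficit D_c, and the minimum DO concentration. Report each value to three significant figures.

t_c ≈ 0.835 d; D_c ≈ 3.17 mg/L; min DO ≈ 5.42 mg/L

At the critical point dD/dt = 0, so k_d L₀ e^(−k_d t) = k_r D. Substituting D(t) from the Streeter–Phelps equation and solving for t gives
t_c = ln[(k_r/k_d)(1 − D₀(k_r−k_d)/(k_d L₀))] / (k_r−k_d).
Here k_r−k_d = 0.3360 d⁻¹ and 1 − D₀(k_r−k_d)/(k_d L₀) = 1 − 2.87×0.3360/(0.314×8.52) = 0.6395, so
t_c = ln(2.070 × 0.6395) / 0.3360 = 0.2806 / 0.3360 = 0.8351 d.
L(t_c) = L₀ e^(−k_d t_c) = 8.52 × 0.7694 = 6.555 mg/L, and at the critical point k_r D_c = k_d L, so D_c = (0.314/0.650) × 6.555 = 3.167 mg/L.
Minimum DO = C_s − D_c = 8.59 − 3.167 = 5.423 mg/L.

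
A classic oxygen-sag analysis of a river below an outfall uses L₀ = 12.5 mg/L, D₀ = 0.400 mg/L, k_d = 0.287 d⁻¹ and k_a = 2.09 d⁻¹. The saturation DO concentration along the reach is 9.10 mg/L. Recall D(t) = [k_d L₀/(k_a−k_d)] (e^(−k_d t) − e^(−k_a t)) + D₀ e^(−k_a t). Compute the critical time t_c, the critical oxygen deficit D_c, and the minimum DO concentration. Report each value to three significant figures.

t_c = [1/(k_a−k_d)] ln[(k_a/k_d)(1 − D₀(k_a−k_d)/(k_d L₀))]
= [1/(2.09−0.287)] ln[(2.09/0.287)(1 − 0.400×1.803/(0.287×12.5))]
= (1/1.803) ln[7.282 × 0.7990] = 0.5546 × ln(5.818) = 0.5546 × 1.761 = 0.9767 d.
D_c = (k_d/k_a) L₀ e^(−k_d t_c) = (0.287/2.09) × 12.5 × e^(−0.287×0.9767) = 0.1373 × 12.5 × 0.7555 = 1.297 mg/L.
Minimum DO = C_s − D_c = 9.10 − 1.297 = 7.803 mg/L.

t_c ≈ 0.977 d; D_c ≈ 1.30 mg/L; min DO ≈ 7.80 mg/L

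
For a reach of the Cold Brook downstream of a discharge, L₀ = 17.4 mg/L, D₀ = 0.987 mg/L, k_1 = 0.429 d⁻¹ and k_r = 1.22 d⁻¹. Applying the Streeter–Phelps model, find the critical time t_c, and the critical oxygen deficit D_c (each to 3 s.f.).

t_c = [1/(k_r−k_1)] ln[(k_r/k_1)(1 − D₀(k_r−k_1)/(k_1 L₀))]
= [1/(1.22−0.429)] ln[(1.22/0.429)(1 − 0.987×0.7910/(0.429×17.4))]
= (1/0.7910) ln[2.844 × 0.8954] = 1.264 × ln(2.546) = 1.264 × 0.9347 = 1.182 d.
L(t_c) = L₀ e^(−k_1 t_c) = 17.4 × 0.6023 = 10.48 mg/L, and at the critical point k_r D_c = k_1 L, so D_c = (0.429/1.22) × 10.48 = 3.685 mg/L.

t_c ≈ 1.18 d; D_c ≈ 3.69 mg/L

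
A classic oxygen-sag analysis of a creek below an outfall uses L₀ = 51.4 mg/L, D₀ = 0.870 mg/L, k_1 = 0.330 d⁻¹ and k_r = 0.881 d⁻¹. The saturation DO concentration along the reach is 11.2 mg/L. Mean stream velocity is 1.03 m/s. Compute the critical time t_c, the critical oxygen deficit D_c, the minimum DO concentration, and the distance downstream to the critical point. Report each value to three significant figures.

t_c ≈ 1.73 d; D_c ≈ 10.9 mg/L; min DO ≈ 0.322 mg/L; x_c ≈ 154 km

With k_r/k_1 = 2.670 and 1 − D₀(k_r−k_1)/(k_1 L₀) = 0.9717,
t_c = ln(2.670 × 0.9717) / (0.881 − 0.330) = ln(2.594) / 0.5510 = 0.9533/0.5510 = 1.730 d.
L(t_c) = L₀ e^(−k_1 t_c) = 51.4 × 0.5650 = 29.04 mg/L, and at the critical point k_r D_c = k_1 L, so D_c = (0.330/0.881) × 29.04 = 10.88 mg/L.
Minimum DO = C_s − D_c = 11.2 − 10.88 = 0.3221 mg/L.
x_c = v t_c = 1.03 m/s × 1.730 d × 86400 s/d = 154000 m ≈ 154 km.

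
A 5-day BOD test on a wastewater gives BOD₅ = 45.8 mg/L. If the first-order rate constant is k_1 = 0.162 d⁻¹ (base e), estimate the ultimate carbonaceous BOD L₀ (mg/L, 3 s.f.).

BOD₅ = L₀(1 − e^(−5k_1)) ⇒ L₀ = BOD₅ / (1 − e^(−5×0.162))
= 45.8 / (1 − 0.4449) = 45.8 / 0.5551 = 82.50 mg/L.

L₀ ≈ 82.5 mg/L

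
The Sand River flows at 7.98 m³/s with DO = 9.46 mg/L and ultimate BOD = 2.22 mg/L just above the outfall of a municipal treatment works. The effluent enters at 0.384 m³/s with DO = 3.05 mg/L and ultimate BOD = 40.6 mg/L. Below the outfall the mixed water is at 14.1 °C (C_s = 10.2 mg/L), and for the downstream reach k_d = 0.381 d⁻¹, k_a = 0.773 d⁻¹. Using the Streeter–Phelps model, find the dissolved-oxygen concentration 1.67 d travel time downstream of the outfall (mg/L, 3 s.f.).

Mixed DO = (7.98×9.46 + 0.384×3.05)/(7.98+0.384) = 76.66/8.364 = 9.166 mg/L.
Mixed L₀ = (7.98×2.22 + 0.384×40.6)/(8.364) = 33.31/8.364 = 3.982 mg/L.
Initial deficit D₀ = C_s − DO₀ = 10.2 − 9.166 = 1.034 mg/L.
D(1.67) = [0.381×3.982/(0.773−0.381)](e^(−0.381×1.67) − e^(−0.773×1.67)) + 1.034 e^(−0.773×1.67)
= 3.870 × (0.5293 − 0.2750) + 1.034 × 0.2750 = 1.268 mg/L.
DO = 10.2 − 1.268 = 8.932 mg/L.

DO ≈ 8.93 mg/L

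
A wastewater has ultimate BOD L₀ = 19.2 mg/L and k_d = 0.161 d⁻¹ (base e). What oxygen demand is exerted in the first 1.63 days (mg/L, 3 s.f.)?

y ≈ 4.43 mg/L

y_t = L₀(1 − e^(−k_d t)) = 19.2 × (1 − e^(−0.161×1.63))
= 19.2 × (1 − 0.7692) = 19.2 × 0.2308 = 4.432 mg/L.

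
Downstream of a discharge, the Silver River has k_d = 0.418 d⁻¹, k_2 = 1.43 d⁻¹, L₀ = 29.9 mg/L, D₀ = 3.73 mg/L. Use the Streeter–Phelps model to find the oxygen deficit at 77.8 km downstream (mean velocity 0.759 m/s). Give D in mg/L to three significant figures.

D ≈ 5.94 mg/L

Travel time t = x/v = 77.8 km / (0.759 m/s) = 77800 m / 0.759 m/s = 102500 s = 1.186 d.
k_d L₀/(k_2−k_d) = 0.418×29.9/(1.43−0.418) = 12.50/1.012 = 12.35 mg/L.
e^(−k_d t) = e^(−0.418×1.186) = 0.6090; e^(−k_2 t) = e^(−1.43×1.186) = 0.1833.
D = 12.35 × (0.6090 − 0.1833) + 3.73 × 0.1833 = 5.257 + 0.6838 = 5.941 mg/L.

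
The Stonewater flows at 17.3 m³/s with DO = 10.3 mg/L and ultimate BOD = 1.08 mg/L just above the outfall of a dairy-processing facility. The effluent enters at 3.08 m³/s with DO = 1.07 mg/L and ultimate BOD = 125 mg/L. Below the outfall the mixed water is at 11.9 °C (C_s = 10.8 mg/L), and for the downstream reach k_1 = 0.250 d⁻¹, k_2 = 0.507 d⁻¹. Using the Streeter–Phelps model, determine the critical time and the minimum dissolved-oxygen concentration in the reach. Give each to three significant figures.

Mixed DO = (17.3×10.3 + 3.08×1.07)/(17.3+3.08) = 181.5/20.38 = 8.905 mg/L.
Mixed L₀ = (17.3×1.08 + 3.08×125)/(20.38) = 403.7/20.38 = 19.81 mg/L.
Initial deficit D₀ = C_s − DO₀ = 10.8 − 8.905 = 1.895 mg/L.
t_c = (1/0.2570) ln[(0.507/0.250)(1 − 1.895×0.2570/(0.250×19.81))] = 3.891 × ln(1.829) = 2.348 d.
D_c = (0.250/0.507) × 19.81 × e^(−0.250×2.348) = 0.4931 × 19.81 × 0.5559 = 5.430 mg/L.
Minimum DO = 10.8 − 5.430 = 5.370 mg/L.

t_c ≈ 2.35 d; minimum DO ≈ 5.37 mg/L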